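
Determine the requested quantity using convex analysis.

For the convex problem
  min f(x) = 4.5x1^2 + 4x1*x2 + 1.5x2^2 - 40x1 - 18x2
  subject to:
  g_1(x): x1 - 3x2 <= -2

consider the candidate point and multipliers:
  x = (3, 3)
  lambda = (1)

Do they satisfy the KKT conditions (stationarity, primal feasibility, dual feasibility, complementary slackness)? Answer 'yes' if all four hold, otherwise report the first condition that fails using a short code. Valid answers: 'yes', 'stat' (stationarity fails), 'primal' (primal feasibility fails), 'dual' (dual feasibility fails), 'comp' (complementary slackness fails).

Gradient of f: grad f(x) = Q x + c = (-1, 3)
Constraint values g_i(x) = a_i^T x - b_i:
  g_1((3, 3)) = -4
Stationarity residual: grad f(x) + sum_i lambda_i a_i = (0, 0)
  -> stationarity OK
Primal feasibility (all g_i <= 0): OK
Dual feasibility (all lambda_i >= 0): OK
Complementary slackness (lambda_i * g_i(x) = 0 for all i): FAILS

Verdict: the first failing condition is complementary_slackness -> comp.

comp


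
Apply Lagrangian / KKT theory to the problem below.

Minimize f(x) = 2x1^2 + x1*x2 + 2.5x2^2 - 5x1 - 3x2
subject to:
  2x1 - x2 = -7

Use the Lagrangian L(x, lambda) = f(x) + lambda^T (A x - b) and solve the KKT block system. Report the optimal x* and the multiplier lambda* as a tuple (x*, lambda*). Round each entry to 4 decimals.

Form the Lagrangian:
  L(x, lambda) = (1/2) x^T Q x + c^T x + lambda^T (A x - b)
Stationarity (grad_x L = 0): Q x + c + A^T lambda = 0.
Primal feasibility: A x = b.

This gives the KKT block system:
  [ Q   A^T ] [ x     ]   [-c ]
  [ A    0  ] [ lambda ] = [ b ]

Solving the linear system:
  x*      = (-2.3571, 2.2857)
  lambda* = (6.0714)
  f(x*)   = 23.7143

x* = (-2.3571, 2.2857), lambda* = (6.0714)


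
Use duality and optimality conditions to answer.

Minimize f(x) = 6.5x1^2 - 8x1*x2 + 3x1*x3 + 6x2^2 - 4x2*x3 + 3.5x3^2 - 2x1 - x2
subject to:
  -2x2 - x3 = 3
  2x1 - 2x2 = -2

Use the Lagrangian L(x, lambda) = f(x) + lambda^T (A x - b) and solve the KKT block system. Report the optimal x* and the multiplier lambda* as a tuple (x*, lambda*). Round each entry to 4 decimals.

Form the Lagrangian:
  L(x, lambda) = (1/2) x^T Q x + c^T x + lambda^T (A x - b)
Stationarity (grad_x L = 0): Q x + c + A^T lambda = 0.
Primal feasibility: A x = b.

This gives the KKT block system:
  [ Q   A^T ] [ x     ]   [-c ]
  [ A    0  ] [ lambda ] = [ b ]

Solving the linear system:
  x*      = (-2.0488, -1.0488, -0.9024)
  lambda* = (-8.2683, 11.4756)
  f(x*)   = 26.4512

x* = (-2.0488, -1.0488, -0.9024), lambda* = (-8.2683, 11.4756)


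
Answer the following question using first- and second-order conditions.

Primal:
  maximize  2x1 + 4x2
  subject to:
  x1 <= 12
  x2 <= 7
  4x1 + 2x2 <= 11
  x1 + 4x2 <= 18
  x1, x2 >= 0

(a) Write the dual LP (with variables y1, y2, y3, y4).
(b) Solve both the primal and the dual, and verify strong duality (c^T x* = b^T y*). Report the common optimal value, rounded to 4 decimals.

The standard primal-dual pair for 'max c^T x s.t. A x <= b, x >= 0' is:
  Dual:  min b^T y  s.t.  A^T y >= c,  y >= 0.

So the dual LP is:
  minimize  12y1 + 7y2 + 11y3 + 18y4
  subject to:
    y1 + 4y3 + y4 >= 2
    y2 + 2y3 + 4y4 >= 4
    y1, y2, y3, y4 >= 0

Solving the primal: x* = (0.5714, 4.3571).
  primal value c^T x* = 18.5714.
Solving the dual: y* = (0, 0, 0.2857, 0.8571).
  dual value b^T y* = 18.5714.
Strong duality: c^T x* = b^T y*. Confirmed.

18.5714


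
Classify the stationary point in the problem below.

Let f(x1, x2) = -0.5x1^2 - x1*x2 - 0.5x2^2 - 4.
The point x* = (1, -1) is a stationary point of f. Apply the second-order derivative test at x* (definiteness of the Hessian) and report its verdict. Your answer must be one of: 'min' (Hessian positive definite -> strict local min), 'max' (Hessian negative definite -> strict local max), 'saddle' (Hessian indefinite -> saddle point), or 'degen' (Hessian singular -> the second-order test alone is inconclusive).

Compute the Hessian H = grad^2 f:
  H = [[-1, -1], [-1, -1]]
Verify stationarity: grad f(x*) = H x* + g = (0, 0).
Eigenvalues of H: -2, 0.
H has a zero eigenvalue (singular; negative semidefinite but not definite), so H is neither positive definite, negative definite, nor indefinite. The second-order test alone is inconclusive -> degen.
(Indeed, f is constant along the null direction of H through x*, so x* is not a strict local extremum.)

degen


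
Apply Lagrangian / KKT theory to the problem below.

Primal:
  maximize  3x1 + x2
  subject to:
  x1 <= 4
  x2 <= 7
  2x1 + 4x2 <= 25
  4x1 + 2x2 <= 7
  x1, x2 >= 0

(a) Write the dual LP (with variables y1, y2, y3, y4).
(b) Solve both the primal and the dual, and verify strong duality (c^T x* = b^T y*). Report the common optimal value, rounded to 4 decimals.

The standard primal-dual pair for 'max c^T x s.t. A x <= b, x >= 0' is:
  Dual:  min b^T y  s.t.  A^T y >= c,  y >= 0.

So the dual LP is:
  minimize  4y1 + 7y2 + 25y3 + 7y4
  subject to:
    y1 + 2y3 + 4y4 >= 3
    y2 + 4y3 + 2y4 >= 1
    y1, y2, y3, y4 >= 0

Solving the primal: x* = (1.75, 0).
  primal value c^T x* = 5.25.
Solving the dual: y* = (0, 0, 0, 0.75).
  dual value b^T y* = 5.25.
Strong duality: c^T x* = b^T y*. Confirmed.

5.25


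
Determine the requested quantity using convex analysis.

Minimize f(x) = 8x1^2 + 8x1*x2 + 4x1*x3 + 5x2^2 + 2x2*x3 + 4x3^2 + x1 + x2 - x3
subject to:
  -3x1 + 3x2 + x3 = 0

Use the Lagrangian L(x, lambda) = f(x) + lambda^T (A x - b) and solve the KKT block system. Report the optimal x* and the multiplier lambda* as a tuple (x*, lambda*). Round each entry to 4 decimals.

Form the Lagrangian:
  L(x, lambda) = (1/2) x^T Q x + c^T x + lambda^T (A x - b)
Stationarity (grad_x L = 0): Q x + c + A^T lambda = 0.
Primal feasibility: A x = b.

This gives the KKT block system:
  [ Q   A^T ] [ x     ]   [-c ]
  [ A    0  ] [ lambda ] = [ b ]

Solving the linear system:
  x*      = (-0.0476, -0.1048, 0.1714)
  lambda* = (0.0286)
  f(x*)   = -0.1619

x* = (-0.0476, -0.1048, 0.1714), lambda* = (0.0286)


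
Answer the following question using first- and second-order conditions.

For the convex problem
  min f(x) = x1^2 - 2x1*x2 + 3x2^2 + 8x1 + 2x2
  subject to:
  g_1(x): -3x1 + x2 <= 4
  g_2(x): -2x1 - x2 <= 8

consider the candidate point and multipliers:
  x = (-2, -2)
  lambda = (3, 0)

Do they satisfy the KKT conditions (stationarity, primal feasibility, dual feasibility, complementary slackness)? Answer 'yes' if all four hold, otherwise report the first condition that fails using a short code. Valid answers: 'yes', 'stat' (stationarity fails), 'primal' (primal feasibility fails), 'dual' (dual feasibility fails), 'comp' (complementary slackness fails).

Gradient of f: grad f(x) = Q x + c = (8, -6)
Constraint values g_i(x) = a_i^T x - b_i:
  g_1((-2, -2)) = 0
  g_2((-2, -2)) = -2
Stationarity residual: grad f(x) + sum_i lambda_i a_i = (-1, -3)
  -> stationarity FAILS
Primal feasibility (all g_i <= 0): OK
Dual feasibility (all lambda_i >= 0): OK
Complementary slackness (lambda_i * g_i(x) = 0 for all i): OK

Verdict: the first failing condition is stationarity -> stat.

stat


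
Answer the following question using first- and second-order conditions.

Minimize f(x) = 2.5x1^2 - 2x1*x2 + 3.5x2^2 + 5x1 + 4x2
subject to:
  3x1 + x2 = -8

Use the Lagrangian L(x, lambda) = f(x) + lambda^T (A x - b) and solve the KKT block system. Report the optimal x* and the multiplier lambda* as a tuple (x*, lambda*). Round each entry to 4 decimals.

Form the Lagrangian:
  L(x, lambda) = (1/2) x^T Q x + c^T x + lambda^T (A x - b)
Stationarity (grad_x L = 0): Q x + c + A^T lambda = 0.
Primal feasibility: A x = b.

This gives the KKT block system:
  [ Q   A^T ] [ x     ]   [-c ]
  [ A    0  ] [ lambda ] = [ b ]

Solving the linear system:
  x*      = (-2.2125, -1.3625)
  lambda* = (1.1125)
  f(x*)   = -3.8063

x* = (-2.2125, -1.3625), lambda* = (1.1125)


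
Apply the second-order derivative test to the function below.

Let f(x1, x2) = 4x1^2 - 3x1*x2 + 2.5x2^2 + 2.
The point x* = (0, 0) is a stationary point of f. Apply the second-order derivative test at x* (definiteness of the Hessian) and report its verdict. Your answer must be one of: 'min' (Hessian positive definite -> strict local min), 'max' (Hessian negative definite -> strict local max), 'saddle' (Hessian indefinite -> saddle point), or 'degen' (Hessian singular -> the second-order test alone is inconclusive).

Compute the Hessian H = grad^2 f:
  H = [[8, -3], [-3, 5]]
Verify stationarity: grad f(x*) = H x* + g = (0, 0).
Eigenvalues of H: 3.1459, 9.8541.
Both eigenvalues > 0, so H is positive definite -> x* is a strict local min.

min


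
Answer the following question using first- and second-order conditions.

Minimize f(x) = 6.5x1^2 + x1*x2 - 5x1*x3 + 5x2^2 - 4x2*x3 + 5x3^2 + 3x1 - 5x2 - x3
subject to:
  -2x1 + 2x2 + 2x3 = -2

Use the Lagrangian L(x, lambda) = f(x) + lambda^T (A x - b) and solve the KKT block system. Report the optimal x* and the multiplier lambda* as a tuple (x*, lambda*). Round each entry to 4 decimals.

Form the Lagrangian:
  L(x, lambda) = (1/2) x^T Q x + c^T x + lambda^T (A x - b)
Stationarity (grad_x L = 0): Q x + c + A^T lambda = 0.
Primal feasibility: A x = b.

This gives the KKT block system:
  [ Q   A^T ] [ x     ]   [-c ]
  [ A    0  ] [ lambda ] = [ b ]

Solving the linear system:
  x*      = (0.0133, -0.3533, -0.6333)
  lambda* = (2.9933)
  f(x*)   = 4.2133

x* = (0.0133, -0.3533, -0.6333), lambda* = (2.9933)


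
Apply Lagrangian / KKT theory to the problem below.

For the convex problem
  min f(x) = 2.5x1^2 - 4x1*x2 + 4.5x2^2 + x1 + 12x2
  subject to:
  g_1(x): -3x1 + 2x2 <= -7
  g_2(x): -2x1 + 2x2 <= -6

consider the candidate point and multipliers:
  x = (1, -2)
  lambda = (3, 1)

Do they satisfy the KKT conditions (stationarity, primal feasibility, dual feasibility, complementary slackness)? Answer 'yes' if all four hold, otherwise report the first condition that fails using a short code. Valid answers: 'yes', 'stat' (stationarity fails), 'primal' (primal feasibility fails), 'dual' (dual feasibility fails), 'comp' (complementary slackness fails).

Gradient of f: grad f(x) = Q x + c = (14, -10)
Constraint values g_i(x) = a_i^T x - b_i:
  g_1((1, -2)) = 0
  g_2((1, -2)) = 0
Stationarity residual: grad f(x) + sum_i lambda_i a_i = (3, -2)
  -> stationarity FAILS
Primal feasibility (all g_i <= 0): OK
Dual feasibility (all lambda_i >= 0): OK
Complementary slackness (lambda_i * g_i(x) = 0 for all i): OK

Verdict: the first failing condition is stationarity -> stat.

stat


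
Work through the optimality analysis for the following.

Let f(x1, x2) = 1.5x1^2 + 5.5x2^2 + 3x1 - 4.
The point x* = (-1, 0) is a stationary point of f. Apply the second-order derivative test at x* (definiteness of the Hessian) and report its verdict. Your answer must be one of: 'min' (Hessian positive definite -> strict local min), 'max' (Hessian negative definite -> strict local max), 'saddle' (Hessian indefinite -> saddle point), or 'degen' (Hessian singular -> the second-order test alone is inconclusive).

Compute the Hessian H = grad^2 f:
  H = [[3, 0], [0, 11]]
Verify stationarity: grad f(x*) = H x* + g = (0, 0).
Eigenvalues of H: 3, 11.
Both eigenvalues > 0, so H is positive definite -> x* is a strict local min.

min


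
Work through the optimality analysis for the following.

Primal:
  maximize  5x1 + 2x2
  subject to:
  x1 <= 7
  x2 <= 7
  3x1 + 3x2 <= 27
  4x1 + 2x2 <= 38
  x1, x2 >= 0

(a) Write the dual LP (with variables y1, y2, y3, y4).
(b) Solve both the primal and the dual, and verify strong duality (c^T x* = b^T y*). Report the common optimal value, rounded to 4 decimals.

The standard primal-dual pair for 'max c^T x s.t. A x <= b, x >= 0' is:
  Dual:  min b^T y  s.t.  A^T y >= c,  y >= 0.

So the dual LP is:
  minimize  7y1 + 7y2 + 27y3 + 38y4
  subject to:
    y1 + 3y3 + 4y4 >= 5
    y2 + 3y3 + 2y4 >= 2
    y1, y2, y3, y4 >= 0

Solving the primal: x* = (7, 2).
  primal value c^T x* = 39.
Solving the dual: y* = (3, 0, 0.6667, 0).
  dual value b^T y* = 39.
Strong duality: c^T x* = b^T y*. Confirmed.

39


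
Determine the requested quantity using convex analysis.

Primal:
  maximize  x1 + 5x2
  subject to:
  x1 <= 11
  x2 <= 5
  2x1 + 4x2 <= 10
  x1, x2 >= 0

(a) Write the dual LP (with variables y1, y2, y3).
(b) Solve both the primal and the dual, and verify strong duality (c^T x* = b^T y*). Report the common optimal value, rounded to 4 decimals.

The standard primal-dual pair for 'max c^T x s.t. A x <= b, x >= 0' is:
  Dual:  min b^T y  s.t.  A^T y >= c,  y >= 0.

So the dual LP is:
  minimize  11y1 + 5y2 + 10y3
  subject to:
    y1 + 2y3 >= 1
    y2 + 4y3 >= 5
    y1, y2, y3 >= 0

Solving the primal: x* = (0, 2.5).
  primal value c^T x* = 12.5.
Solving the dual: y* = (0, 0, 1.25).
  dual value b^T y* = 12.5.
Strong duality: c^T x* = b^T y*. Confirmed.

12.5


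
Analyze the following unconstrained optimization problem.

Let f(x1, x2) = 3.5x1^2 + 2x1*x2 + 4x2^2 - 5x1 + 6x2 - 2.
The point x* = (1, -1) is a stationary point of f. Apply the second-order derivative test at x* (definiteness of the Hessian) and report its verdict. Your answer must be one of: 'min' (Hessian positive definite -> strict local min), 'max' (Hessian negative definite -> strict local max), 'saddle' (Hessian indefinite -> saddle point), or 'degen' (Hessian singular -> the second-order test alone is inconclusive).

Compute the Hessian H = grad^2 f:
  H = [[7, 2], [2, 8]]
Verify stationarity: grad f(x*) = H x* + g = (0, 0).
Eigenvalues of H: 5.4384, 9.5616.
Both eigenvalues > 0, so H is positive definite -> x* is a strict local min.

min


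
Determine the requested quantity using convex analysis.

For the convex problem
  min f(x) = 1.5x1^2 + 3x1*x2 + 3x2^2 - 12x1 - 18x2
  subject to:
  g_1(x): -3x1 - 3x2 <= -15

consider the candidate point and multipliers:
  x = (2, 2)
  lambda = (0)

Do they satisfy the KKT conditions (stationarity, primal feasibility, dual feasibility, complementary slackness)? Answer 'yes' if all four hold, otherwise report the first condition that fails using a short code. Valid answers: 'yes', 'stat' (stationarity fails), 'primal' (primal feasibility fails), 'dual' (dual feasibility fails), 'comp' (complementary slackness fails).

Gradient of f: grad f(x) = Q x + c = (0, 0)
Constraint values g_i(x) = a_i^T x - b_i:
  g_1((2, 2)) = 3
Stationarity residual: grad f(x) + sum_i lambda_i a_i = (0, 0)
  -> stationarity OK
Primal feasibility (all g_i <= 0): FAILS
Dual feasibility (all lambda_i >= 0): OK
Complementary slackness (lambda_i * g_i(x) = 0 for all i): OK

Verdict: the first failing condition is primal_feasibility -> primal.

primal


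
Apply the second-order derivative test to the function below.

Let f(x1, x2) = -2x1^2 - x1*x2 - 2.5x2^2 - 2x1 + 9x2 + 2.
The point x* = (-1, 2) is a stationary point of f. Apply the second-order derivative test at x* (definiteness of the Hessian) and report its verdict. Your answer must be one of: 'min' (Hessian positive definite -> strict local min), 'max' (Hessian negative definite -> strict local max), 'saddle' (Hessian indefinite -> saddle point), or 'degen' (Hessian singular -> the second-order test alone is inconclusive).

Compute the Hessian H = grad^2 f:
  H = [[-4, -1], [-1, -5]]
Verify stationarity: grad f(x*) = H x* + g = (0, 0).
Eigenvalues of H: -5.618, -3.382.
Both eigenvalues < 0, so H is negative definite -> x* is a strict local max.

max


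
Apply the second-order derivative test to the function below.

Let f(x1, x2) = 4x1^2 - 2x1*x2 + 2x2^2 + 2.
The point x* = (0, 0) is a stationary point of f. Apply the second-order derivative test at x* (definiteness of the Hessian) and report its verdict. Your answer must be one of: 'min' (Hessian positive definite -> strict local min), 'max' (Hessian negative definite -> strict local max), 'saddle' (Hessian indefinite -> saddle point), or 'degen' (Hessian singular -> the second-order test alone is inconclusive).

Compute the Hessian H = grad^2 f:
  H = [[8, -2], [-2, 4]]
Verify stationarity: grad f(x*) = H x* + g = (0, 0).
Eigenvalues of H: 3.1716, 8.8284.
Both eigenvalues > 0, so H is positive definite -> x* is a strict local min.

min


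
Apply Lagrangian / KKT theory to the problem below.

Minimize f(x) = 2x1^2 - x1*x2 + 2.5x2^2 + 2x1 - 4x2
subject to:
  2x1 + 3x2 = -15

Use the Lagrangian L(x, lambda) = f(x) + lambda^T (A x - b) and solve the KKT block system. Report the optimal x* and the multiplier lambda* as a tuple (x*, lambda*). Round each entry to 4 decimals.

Form the Lagrangian:
  L(x, lambda) = (1/2) x^T Q x + c^T x + lambda^T (A x - b)
Stationarity (grad_x L = 0): Q x + c + A^T lambda = 0.
Primal feasibility: A x = b.

This gives the KKT block system:
  [ Q   A^T ] [ x     ]   [-c ]
  [ A    0  ] [ lambda ] = [ b ]

Solving the linear system:
  x*      = (-3.4853, -2.6765)
  lambda* = (4.6324)
  f(x*)   = 36.6103

x* = (-3.4853, -2.6765), lambda* = (4.6324)


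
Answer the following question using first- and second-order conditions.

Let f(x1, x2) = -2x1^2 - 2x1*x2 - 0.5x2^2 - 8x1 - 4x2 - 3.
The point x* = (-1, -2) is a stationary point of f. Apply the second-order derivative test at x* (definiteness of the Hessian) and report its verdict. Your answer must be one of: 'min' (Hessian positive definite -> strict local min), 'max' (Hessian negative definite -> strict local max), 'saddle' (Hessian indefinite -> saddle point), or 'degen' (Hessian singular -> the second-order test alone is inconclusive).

Compute the Hessian H = grad^2 f:
  H = [[-4, -2], [-2, -1]]
Verify stationarity: grad f(x*) = H x* + g = (0, 0).
Eigenvalues of H: -5, 0.
H has a zero eigenvalue (singular; negative semidefinite but not definite), so H is neither positive definite, negative definite, nor indefinite. The second-order test alone is inconclusive -> degen.
(Indeed, f is constant along the null direction of H through x*, so x* is not a strict local extremum.)

degen


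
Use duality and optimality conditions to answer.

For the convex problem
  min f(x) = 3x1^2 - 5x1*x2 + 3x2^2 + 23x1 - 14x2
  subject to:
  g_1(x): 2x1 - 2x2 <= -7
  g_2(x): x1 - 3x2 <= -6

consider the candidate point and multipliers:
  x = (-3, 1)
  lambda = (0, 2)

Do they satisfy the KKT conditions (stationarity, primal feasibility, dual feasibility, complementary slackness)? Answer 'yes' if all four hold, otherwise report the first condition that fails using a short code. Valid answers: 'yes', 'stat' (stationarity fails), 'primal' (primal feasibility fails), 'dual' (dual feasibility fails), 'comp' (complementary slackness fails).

Gradient of f: grad f(x) = Q x + c = (0, 7)
Constraint values g_i(x) = a_i^T x - b_i:
  g_1((-3, 1)) = -1
  g_2((-3, 1)) = 0
Stationarity residual: grad f(x) + sum_i lambda_i a_i = (2, 1)
  -> stationarity FAILS
Primal feasibility (all g_i <= 0): OK
Dual feasibility (all lambda_i >= 0): OK
Complementary slackness (lambda_i * g_i(x) = 0 for all i): OK

Verdict: the first failing condition is stationarity -> stat.

stat


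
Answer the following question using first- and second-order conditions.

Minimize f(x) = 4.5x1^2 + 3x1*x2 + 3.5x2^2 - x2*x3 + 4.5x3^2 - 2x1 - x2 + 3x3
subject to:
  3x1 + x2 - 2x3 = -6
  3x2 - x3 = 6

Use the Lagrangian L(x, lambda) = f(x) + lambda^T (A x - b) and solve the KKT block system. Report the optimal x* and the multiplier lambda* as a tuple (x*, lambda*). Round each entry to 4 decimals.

Form the Lagrangian:
  L(x, lambda) = (1/2) x^T Q x + c^T x + lambda^T (A x - b)
Stationarity (grad_x L = 0): Q x + c + A^T lambda = 0.
Primal feasibility: A x = b.

This gives the KKT block system:
  [ Q   A^T ] [ x     ]   [-c ]
  [ A    0  ] [ lambda ] = [ b ]

Solving the linear system:
  x*      = (-2.3058, 2.2165, 0.6496)
  lambda* = (5.3675, -4.1054)
  f(x*)   = 30.5907

x* = (-2.3058, 2.2165, 0.6496), lambda* = (5.3675, -4.1054)


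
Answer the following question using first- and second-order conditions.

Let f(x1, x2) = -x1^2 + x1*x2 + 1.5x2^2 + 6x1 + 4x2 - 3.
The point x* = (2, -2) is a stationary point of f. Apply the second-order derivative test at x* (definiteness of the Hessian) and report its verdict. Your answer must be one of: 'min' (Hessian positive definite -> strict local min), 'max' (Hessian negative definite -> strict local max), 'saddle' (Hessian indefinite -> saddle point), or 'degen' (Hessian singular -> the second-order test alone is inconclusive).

Compute the Hessian H = grad^2 f:
  H = [[-2, 1], [1, 3]]
Verify stationarity: grad f(x*) = H x* + g = (0, 0).
Eigenvalues of H: -2.1926, 3.1926.
Eigenvalues have mixed signs, so H is indefinite -> x* is a saddle point.

saddle


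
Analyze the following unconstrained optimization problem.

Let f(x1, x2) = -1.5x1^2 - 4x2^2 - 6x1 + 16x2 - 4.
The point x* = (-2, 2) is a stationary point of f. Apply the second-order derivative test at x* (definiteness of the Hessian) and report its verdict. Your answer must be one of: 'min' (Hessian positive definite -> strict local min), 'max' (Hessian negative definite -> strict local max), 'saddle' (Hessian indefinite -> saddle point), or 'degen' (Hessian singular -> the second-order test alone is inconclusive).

Compute the Hessian H = grad^2 f:
  H = [[-3, 0], [0, -8]]
Verify stationarity: grad f(x*) = H x* + g = (0, 0).
Eigenvalues of H: -8, -3.
Both eigenvalues < 0, so H is negative definite -> x* is a strict local max.

max


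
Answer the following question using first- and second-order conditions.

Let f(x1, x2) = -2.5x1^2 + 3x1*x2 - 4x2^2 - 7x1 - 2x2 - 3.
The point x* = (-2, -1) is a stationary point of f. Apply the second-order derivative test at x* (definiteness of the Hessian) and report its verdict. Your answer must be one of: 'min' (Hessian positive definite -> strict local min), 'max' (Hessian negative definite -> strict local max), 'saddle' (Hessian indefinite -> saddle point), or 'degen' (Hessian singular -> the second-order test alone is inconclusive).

Compute the Hessian H = grad^2 f:
  H = [[-5, 3], [3, -8]]
Verify stationarity: grad f(x*) = H x* + g = (0, 0).
Eigenvalues of H: -9.8541, -3.1459.
Both eigenvalues < 0, so H is negative definite -> x* is a strict local max.

max


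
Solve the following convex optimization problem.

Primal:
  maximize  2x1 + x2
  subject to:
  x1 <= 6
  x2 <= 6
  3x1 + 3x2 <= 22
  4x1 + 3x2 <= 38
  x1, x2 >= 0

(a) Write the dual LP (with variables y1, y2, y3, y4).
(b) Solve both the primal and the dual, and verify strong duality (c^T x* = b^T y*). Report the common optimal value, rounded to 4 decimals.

The standard primal-dual pair for 'max c^T x s.t. A x <= b, x >= 0' is:
  Dual:  min b^T y  s.t.  A^T y >= c,  y >= 0.

So the dual LP is:
  minimize  6y1 + 6y2 + 22y3 + 38y4
  subject to:
    y1 + 3y3 + 4y4 >= 2
    y2 + 3y3 + 3y4 >= 1
    y1, y2, y3, y4 >= 0

Solving the primal: x* = (6, 1.3333).
  primal value c^T x* = 13.3333.
Solving the dual: y* = (1, 0, 0.3333, 0).
  dual value b^T y* = 13.3333.
Strong duality: c^T x* = b^T y*. Confirmed.

13.3333


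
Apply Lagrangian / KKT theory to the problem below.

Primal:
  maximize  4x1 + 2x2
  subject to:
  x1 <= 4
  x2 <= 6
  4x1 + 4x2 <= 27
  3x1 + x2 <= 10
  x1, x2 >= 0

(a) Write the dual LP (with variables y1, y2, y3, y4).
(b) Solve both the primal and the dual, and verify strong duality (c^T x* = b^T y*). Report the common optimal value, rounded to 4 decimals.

The standard primal-dual pair for 'max c^T x s.t. A x <= b, x >= 0' is:
  Dual:  min b^T y  s.t.  A^T y >= c,  y >= 0.

So the dual LP is:
  minimize  4y1 + 6y2 + 27y3 + 10y4
  subject to:
    y1 + 4y3 + 3y4 >= 4
    y2 + 4y3 + y4 >= 2
    y1, y2, y3, y4 >= 0

Solving the primal: x* = (1.625, 5.125).
  primal value c^T x* = 16.75.
Solving the dual: y* = (0, 0, 0.25, 1).
  dual value b^T y* = 16.75.
Strong duality: c^T x* = b^T y*. Confirmed.

16.75


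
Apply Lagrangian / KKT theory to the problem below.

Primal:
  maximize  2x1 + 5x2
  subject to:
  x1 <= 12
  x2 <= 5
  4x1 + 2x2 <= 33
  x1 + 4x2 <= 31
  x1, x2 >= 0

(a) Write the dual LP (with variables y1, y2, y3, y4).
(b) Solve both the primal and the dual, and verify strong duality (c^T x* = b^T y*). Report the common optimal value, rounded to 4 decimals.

The standard primal-dual pair for 'max c^T x s.t. A x <= b, x >= 0' is:
  Dual:  min b^T y  s.t.  A^T y >= c,  y >= 0.

So the dual LP is:
  minimize  12y1 + 5y2 + 33y3 + 31y4
  subject to:
    y1 + 4y3 + y4 >= 2
    y2 + 2y3 + 4y4 >= 5
    y1, y2, y3, y4 >= 0

Solving the primal: x* = (5.75, 5).
  primal value c^T x* = 36.5.
Solving the dual: y* = (0, 4, 0.5, 0).
  dual value b^T y* = 36.5.
Strong duality: c^T x* = b^T y*. Confirmed.

36.5


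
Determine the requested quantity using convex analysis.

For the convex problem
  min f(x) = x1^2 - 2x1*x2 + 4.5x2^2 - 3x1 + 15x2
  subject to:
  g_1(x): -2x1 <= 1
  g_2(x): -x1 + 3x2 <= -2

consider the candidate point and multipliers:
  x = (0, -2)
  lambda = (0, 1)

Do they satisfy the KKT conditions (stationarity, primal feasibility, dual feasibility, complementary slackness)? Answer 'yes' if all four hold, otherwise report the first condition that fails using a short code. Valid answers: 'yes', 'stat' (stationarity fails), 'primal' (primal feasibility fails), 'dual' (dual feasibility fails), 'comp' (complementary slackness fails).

Gradient of f: grad f(x) = Q x + c = (1, -3)
Constraint values g_i(x) = a_i^T x - b_i:
  g_1((0, -2)) = -1
  g_2((0, -2)) = -4
Stationarity residual: grad f(x) + sum_i lambda_i a_i = (0, 0)
  -> stationarity OK
Primal feasibility (all g_i <= 0): OK
Dual feasibility (all lambda_i >= 0): OK
Complementary slackness (lambda_i * g_i(x) = 0 for all i): FAILS

Verdict: the first failing condition is complementary_slackness -> comp.

comp


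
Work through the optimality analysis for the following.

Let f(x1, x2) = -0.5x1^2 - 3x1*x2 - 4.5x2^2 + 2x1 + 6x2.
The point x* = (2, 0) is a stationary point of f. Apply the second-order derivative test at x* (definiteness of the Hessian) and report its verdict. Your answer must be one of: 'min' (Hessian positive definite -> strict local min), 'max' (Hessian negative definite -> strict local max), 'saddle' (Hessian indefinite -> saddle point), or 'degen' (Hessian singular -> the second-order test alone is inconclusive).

Compute the Hessian H = grad^2 f:
  H = [[-1, -3], [-3, -9]]
Verify stationarity: grad f(x*) = H x* + g = (0, 0).
Eigenvalues of H: -10, 0.
H has a zero eigenvalue (singular; negative semidefinite but not definite), so H is neither positive definite, negative definite, nor indefinite. The second-order test alone is inconclusive -> degen.
(Indeed, f is constant along the null direction of H through x*, so x* is not a strict local extremum.)

degen


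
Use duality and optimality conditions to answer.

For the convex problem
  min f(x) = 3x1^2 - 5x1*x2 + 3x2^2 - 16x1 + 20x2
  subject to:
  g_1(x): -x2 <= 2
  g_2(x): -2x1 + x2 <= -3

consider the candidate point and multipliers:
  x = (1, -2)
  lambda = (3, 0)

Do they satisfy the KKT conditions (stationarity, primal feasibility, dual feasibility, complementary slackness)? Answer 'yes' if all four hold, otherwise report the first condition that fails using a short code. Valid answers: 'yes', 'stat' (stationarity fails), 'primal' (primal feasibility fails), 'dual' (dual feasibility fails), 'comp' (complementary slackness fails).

Gradient of f: grad f(x) = Q x + c = (0, 3)
Constraint values g_i(x) = a_i^T x - b_i:
  g_1((1, -2)) = 0
  g_2((1, -2)) = -1
Stationarity residual: grad f(x) + sum_i lambda_i a_i = (0, 0)
  -> stationarity OK
Primal feasibility (all g_i <= 0): OK
Dual feasibility (all lambda_i >= 0): OK
Complementary slackness (lambda_i * g_i(x) = 0 for all i): OK

Verdict: yes, KKT holds.

yes


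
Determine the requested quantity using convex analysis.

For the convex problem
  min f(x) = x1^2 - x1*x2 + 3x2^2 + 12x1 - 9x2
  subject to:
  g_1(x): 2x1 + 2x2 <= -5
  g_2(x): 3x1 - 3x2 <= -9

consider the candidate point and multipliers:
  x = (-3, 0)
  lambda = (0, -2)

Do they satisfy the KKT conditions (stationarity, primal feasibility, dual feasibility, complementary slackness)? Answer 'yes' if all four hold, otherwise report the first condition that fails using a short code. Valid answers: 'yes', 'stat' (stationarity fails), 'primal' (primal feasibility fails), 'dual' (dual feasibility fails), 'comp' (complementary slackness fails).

Gradient of f: grad f(x) = Q x + c = (6, -6)
Constraint values g_i(x) = a_i^T x - b_i:
  g_1((-3, 0)) = -1
  g_2((-3, 0)) = 0
Stationarity residual: grad f(x) + sum_i lambda_i a_i = (0, 0)
  -> stationarity OK
Primal feasibility (all g_i <= 0): OK
Dual feasibility (all lambda_i >= 0): FAILS
Complementary slackness (lambda_i * g_i(x) = 0 for all i): OK

Verdict: the first failing condition is dual_feasibility -> dual.

dual


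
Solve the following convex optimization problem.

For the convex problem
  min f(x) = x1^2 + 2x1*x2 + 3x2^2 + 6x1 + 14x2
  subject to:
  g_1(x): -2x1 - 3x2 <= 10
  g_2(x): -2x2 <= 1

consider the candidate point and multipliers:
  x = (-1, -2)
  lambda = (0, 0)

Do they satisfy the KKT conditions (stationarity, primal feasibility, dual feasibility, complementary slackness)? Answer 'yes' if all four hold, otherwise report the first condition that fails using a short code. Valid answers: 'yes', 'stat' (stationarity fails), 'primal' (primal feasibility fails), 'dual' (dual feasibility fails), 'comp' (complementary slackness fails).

Gradient of f: grad f(x) = Q x + c = (0, 0)
Constraint values g_i(x) = a_i^T x - b_i:
  g_1((-1, -2)) = -2
  g_2((-1, -2)) = 3
Stationarity residual: grad f(x) + sum_i lambda_i a_i = (0, 0)
  -> stationarity OK
Primal feasibility (all g_i <= 0): FAILS
Dual feasibility (all lambda_i >= 0): OK
Complementary slackness (lambda_i * g_i(x) = 0 for all i): OK

Verdict: the first failing condition is primal_feasibility -> primal.

primal


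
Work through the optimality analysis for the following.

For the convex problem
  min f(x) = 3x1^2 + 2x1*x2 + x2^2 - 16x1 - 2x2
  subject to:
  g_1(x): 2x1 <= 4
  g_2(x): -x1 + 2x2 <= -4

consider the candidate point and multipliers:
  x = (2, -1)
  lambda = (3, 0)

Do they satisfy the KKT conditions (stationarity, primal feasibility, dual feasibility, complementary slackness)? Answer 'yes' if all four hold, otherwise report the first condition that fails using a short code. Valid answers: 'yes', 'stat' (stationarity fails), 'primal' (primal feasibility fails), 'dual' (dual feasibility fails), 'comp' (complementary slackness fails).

Gradient of f: grad f(x) = Q x + c = (-6, 0)
Constraint values g_i(x) = a_i^T x - b_i:
  g_1((2, -1)) = 0
  g_2((2, -1)) = 0
Stationarity residual: grad f(x) + sum_i lambda_i a_i = (0, 0)
  -> stationarity OK
Primal feasibility (all g_i <= 0): OK
Dual feasibility (all lambda_i >= 0): OK
Complementary slackness (lambda_i * g_i(x) = 0 for all i): OK

Verdict: yes, KKT holds.

yes


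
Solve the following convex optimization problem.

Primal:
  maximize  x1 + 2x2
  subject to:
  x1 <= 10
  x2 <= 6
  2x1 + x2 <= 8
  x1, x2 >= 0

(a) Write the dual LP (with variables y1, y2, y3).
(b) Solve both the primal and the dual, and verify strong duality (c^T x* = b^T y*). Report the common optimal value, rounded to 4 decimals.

The standard primal-dual pair for 'max c^T x s.t. A x <= b, x >= 0' is:
  Dual:  min b^T y  s.t.  A^T y >= c,  y >= 0.

So the dual LP is:
  minimize  10y1 + 6y2 + 8y3
  subject to:
    y1 + 2y3 >= 1
    y2 + y3 >= 2
    y1, y2, y3 >= 0

Solving the primal: x* = (1, 6).
  primal value c^T x* = 13.
Solving the dual: y* = (0, 1.5, 0.5).
  dual value b^T y* = 13.
Strong duality: c^T x* = b^T y*. Confirmed.

13


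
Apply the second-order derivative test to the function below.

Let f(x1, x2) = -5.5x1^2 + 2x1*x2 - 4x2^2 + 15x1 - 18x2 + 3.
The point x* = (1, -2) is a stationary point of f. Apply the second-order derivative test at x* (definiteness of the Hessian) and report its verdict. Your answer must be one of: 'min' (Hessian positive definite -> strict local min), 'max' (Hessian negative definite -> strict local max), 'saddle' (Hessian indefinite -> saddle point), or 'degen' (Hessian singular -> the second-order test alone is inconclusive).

Compute the Hessian H = grad^2 f:
  H = [[-11, 2], [2, -8]]
Verify stationarity: grad f(x*) = H x* + g = (0, 0).
Eigenvalues of H: -12, -7.
Both eigenvalues < 0, so H is negative definite -> x* is a strict local max.

max


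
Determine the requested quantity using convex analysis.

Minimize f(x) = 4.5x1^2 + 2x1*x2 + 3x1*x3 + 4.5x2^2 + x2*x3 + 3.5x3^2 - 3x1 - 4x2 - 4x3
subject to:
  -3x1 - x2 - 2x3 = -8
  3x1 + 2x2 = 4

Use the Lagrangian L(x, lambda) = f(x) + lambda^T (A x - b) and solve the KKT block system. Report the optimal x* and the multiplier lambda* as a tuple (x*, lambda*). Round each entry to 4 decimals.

Form the Lagrangian:
  L(x, lambda) = (1/2) x^T Q x + c^T x + lambda^T (A x - b)
Stationarity (grad_x L = 0): Q x + c + A^T lambda = 0.
Primal feasibility: A x = b.

This gives the KKT block system:
  [ Q   A^T ] [ x     ]   [-c ]
  [ A    0  ] [ lambda ] = [ b ]

Solving the linear system:
  x*      = (1.193, 0.2105, 2.1053)
  lambda* = (7.2632, 2.4386)
  f(x*)   = 17.7544

x* = (1.193, 0.2105, 2.1053), lambda* = (7.2632, 2.4386)


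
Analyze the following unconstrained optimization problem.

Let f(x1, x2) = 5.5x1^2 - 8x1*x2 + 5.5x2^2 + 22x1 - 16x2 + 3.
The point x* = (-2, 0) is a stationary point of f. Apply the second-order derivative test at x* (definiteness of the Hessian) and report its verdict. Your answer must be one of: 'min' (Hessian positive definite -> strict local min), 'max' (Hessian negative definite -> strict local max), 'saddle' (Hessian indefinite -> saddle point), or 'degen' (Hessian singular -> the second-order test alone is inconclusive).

Compute the Hessian H = grad^2 f:
  H = [[11, -8], [-8, 11]]
Verify stationarity: grad f(x*) = H x* + g = (0, 0).
Eigenvalues of H: 3, 19.
Both eigenvalues > 0, so H is positive definite -> x* is a strict local min.

min


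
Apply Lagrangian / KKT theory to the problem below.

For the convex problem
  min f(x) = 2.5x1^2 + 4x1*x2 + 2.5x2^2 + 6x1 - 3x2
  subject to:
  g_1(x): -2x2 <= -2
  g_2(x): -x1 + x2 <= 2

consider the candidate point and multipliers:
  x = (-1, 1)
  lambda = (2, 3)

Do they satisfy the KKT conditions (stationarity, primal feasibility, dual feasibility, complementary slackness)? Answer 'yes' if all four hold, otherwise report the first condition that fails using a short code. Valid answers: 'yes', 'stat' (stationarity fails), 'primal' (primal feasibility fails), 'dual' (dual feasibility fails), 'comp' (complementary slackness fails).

Gradient of f: grad f(x) = Q x + c = (5, -2)
Constraint values g_i(x) = a_i^T x - b_i:
  g_1((-1, 1)) = 0
  g_2((-1, 1)) = 0
Stationarity residual: grad f(x) + sum_i lambda_i a_i = (2, -3)
  -> stationarity FAILS
Primal feasibility (all g_i <= 0): OK
Dual feasibility (all lambda_i >= 0): OK
Complementary slackness (lambda_i * g_i(x) = 0 for all i): OK

Verdict: the first failing condition is stationarity -> stat.

stat


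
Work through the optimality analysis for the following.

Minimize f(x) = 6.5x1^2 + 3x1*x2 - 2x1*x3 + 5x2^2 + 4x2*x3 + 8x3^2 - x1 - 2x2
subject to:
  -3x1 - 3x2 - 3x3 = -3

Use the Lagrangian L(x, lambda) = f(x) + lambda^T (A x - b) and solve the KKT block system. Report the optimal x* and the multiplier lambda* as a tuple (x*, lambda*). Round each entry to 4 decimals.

Form the Lagrangian:
  L(x, lambda) = (1/2) x^T Q x + c^T x + lambda^T (A x - b)
Stationarity (grad_x L = 0): Q x + c + A^T lambda = 0.
Primal feasibility: A x = b.

This gives the KKT block system:
  [ Q   A^T ] [ x     ]   [-c ]
  [ A    0  ] [ lambda ] = [ b ]

Solving the linear system:
  x*      = (0.341, 0.4557, 0.2033)
  lambda* = (1.4645)
  f(x*)   = 1.5705

x* = (0.341, 0.4557, 0.2033), lambda* = (1.4645)


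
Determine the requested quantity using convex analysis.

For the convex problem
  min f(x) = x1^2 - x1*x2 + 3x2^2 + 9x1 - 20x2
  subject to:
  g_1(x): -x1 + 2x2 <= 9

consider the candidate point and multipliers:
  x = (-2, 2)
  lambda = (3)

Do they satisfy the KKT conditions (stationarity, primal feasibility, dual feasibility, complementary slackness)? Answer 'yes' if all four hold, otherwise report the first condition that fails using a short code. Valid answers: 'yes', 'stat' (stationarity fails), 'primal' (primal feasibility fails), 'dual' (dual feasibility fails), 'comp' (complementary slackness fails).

Gradient of f: grad f(x) = Q x + c = (3, -6)
Constraint values g_i(x) = a_i^T x - b_i:
  g_1((-2, 2)) = -3
Stationarity residual: grad f(x) + sum_i lambda_i a_i = (0, 0)
  -> stationarity OK
Primal feasibility (all g_i <= 0): OK
Dual feasibility (all lambda_i >= 0): OK
Complementary slackness (lambda_i * g_i(x) = 0 for all i): FAILS

Verdict: the first failing condition is complementary_slackness -> comp.

comp


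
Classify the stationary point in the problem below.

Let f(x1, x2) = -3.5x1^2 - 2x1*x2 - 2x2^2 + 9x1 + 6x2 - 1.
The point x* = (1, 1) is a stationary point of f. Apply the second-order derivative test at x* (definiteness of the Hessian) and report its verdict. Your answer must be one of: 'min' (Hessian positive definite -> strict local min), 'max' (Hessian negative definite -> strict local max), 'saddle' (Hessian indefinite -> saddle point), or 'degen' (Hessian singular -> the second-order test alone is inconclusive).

Compute the Hessian H = grad^2 f:
  H = [[-7, -2], [-2, -4]]
Verify stationarity: grad f(x*) = H x* + g = (0, 0).
Eigenvalues of H: -8, -3.
Both eigenvalues < 0, so H is negative definite -> x* is a strict local max.

max


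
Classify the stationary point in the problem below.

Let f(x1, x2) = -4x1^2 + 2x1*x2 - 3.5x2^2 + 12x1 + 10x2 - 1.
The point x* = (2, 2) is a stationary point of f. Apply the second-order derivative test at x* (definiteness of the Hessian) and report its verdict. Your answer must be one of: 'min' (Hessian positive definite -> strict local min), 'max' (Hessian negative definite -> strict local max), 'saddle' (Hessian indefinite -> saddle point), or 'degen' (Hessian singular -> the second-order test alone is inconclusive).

Compute the Hessian H = grad^2 f:
  H = [[-8, 2], [2, -7]]
Verify stationarity: grad f(x*) = H x* + g = (0, 0).
Eigenvalues of H: -9.5616, -5.4384.
Both eigenvalues < 0, so H is negative definite -> x* is a strict local max.

max


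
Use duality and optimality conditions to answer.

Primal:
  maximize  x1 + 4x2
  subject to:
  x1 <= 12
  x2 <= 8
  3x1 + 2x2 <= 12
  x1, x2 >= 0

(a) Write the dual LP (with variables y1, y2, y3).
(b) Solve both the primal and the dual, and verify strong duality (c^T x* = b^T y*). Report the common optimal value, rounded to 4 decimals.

The standard primal-dual pair for 'max c^T x s.t. A x <= b, x >= 0' is:
  Dual:  min b^T y  s.t.  A^T y >= c,  y >= 0.

So the dual LP is:
  minimize  12y1 + 8y2 + 12y3
  subject to:
    y1 + 3y3 >= 1
    y2 + 2y3 >= 4
    y1, y2, y3 >= 0

Solving the primal: x* = (0, 6).
  primal value c^T x* = 24.
Solving the dual: y* = (0, 0, 2).
  dual value b^T y* = 24.
Strong duality: c^T x* = b^T y*. Confirmed.

24


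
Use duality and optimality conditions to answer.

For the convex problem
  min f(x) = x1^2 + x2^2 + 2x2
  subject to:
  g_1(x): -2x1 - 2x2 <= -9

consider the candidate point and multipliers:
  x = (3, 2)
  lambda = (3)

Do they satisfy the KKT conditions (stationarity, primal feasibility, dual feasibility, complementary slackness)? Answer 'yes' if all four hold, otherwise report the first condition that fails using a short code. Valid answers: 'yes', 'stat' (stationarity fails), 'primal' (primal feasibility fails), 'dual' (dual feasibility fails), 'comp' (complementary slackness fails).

Gradient of f: grad f(x) = Q x + c = (6, 6)
Constraint values g_i(x) = a_i^T x - b_i:
  g_1((3, 2)) = -1
Stationarity residual: grad f(x) + sum_i lambda_i a_i = (0, 0)
  -> stationarity OK
Primal feasibility (all g_i <= 0): OK
Dual feasibility (all lambda_i >= 0): OK
Complementary slackness (lambda_i * g_i(x) = 0 for all i): FAILS

Verdict: the first failing condition is complementary_slackness -> comp.

comp


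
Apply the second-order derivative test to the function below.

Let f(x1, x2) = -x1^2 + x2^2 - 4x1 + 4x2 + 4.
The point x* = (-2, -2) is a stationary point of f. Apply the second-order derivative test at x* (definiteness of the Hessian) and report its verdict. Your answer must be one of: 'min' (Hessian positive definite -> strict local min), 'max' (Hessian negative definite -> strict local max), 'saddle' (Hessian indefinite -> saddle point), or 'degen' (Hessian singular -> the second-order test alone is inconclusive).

Compute the Hessian H = grad^2 f:
  H = [[-2, 0], [0, 2]]
Verify stationarity: grad f(x*) = H x* + g = (0, 0).
Eigenvalues of H: -2, 2.
Eigenvalues have mixed signs, so H is indefinite -> x* is a saddle point.

saddle
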